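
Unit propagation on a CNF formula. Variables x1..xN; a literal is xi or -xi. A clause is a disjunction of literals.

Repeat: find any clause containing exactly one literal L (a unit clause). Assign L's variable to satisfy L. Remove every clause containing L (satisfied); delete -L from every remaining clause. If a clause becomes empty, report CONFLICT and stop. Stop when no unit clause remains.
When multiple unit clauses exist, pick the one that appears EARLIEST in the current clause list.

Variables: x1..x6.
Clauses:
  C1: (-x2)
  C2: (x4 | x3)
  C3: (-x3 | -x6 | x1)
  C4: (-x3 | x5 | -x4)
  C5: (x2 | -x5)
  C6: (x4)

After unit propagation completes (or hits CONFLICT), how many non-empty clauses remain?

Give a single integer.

unit clause [-2] forces x2=F; simplify:
  drop 2 from [2, -5] -> [-5]
  satisfied 1 clause(s); 5 remain; assigned so far: [2]
unit clause [-5] forces x5=F; simplify:
  drop 5 from [-3, 5, -4] -> [-3, -4]
  satisfied 1 clause(s); 4 remain; assigned so far: [2, 5]
unit clause [4] forces x4=T; simplify:
  drop -4 from [-3, -4] -> [-3]
  satisfied 2 clause(s); 2 remain; assigned so far: [2, 4, 5]
unit clause [-3] forces x3=F; simplify:
  satisfied 2 clause(s); 0 remain; assigned so far: [2, 3, 4, 5]

Answer: 0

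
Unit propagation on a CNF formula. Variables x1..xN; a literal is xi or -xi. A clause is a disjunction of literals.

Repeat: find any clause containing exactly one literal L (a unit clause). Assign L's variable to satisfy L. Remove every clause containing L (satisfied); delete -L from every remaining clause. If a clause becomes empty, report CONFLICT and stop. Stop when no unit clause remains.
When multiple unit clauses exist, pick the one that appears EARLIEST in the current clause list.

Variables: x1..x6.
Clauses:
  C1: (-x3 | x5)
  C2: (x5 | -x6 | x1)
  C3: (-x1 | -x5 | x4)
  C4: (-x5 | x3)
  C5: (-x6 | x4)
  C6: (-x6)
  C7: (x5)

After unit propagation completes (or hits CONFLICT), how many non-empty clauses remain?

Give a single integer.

Answer: 1

Derivation:
unit clause [-6] forces x6=F; simplify:
  satisfied 3 clause(s); 4 remain; assigned so far: [6]
unit clause [5] forces x5=T; simplify:
  drop -5 from [-1, -5, 4] -> [-1, 4]
  drop -5 from [-5, 3] -> [3]
  satisfied 2 clause(s); 2 remain; assigned so far: [5, 6]
unit clause [3] forces x3=T; simplify:
  satisfied 1 clause(s); 1 remain; assigned so far: [3, 5, 6]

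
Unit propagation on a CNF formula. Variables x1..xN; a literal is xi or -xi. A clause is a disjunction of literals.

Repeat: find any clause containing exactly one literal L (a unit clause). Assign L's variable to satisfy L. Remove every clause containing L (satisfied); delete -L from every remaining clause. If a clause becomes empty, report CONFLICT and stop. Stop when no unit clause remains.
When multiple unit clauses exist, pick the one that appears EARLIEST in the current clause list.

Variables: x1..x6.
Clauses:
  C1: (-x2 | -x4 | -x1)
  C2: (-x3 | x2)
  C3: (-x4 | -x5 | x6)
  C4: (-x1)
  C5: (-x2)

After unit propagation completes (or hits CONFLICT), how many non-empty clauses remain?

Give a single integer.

Answer: 1

Derivation:
unit clause [-1] forces x1=F; simplify:
  satisfied 2 clause(s); 3 remain; assigned so far: [1]
unit clause [-2] forces x2=F; simplify:
  drop 2 from [-3, 2] -> [-3]
  satisfied 1 clause(s); 2 remain; assigned so far: [1, 2]
unit clause [-3] forces x3=F; simplify:
  satisfied 1 clause(s); 1 remain; assigned so far: [1, 2, 3]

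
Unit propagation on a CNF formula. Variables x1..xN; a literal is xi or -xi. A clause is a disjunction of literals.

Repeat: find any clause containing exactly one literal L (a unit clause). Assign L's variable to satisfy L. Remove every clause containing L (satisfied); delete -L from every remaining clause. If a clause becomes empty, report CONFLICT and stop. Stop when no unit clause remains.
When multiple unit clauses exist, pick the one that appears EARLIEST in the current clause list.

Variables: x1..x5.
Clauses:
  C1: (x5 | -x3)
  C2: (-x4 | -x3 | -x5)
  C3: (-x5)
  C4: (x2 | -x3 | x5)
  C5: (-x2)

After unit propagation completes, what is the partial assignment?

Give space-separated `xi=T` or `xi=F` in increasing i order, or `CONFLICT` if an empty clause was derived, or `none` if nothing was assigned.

unit clause [-5] forces x5=F; simplify:
  drop 5 from [5, -3] -> [-3]
  drop 5 from [2, -3, 5] -> [2, -3]
  satisfied 2 clause(s); 3 remain; assigned so far: [5]
unit clause [-3] forces x3=F; simplify:
  satisfied 2 clause(s); 1 remain; assigned so far: [3, 5]
unit clause [-2] forces x2=F; simplify:
  satisfied 1 clause(s); 0 remain; assigned so far: [2, 3, 5]

Answer: x2=F x3=F x5=F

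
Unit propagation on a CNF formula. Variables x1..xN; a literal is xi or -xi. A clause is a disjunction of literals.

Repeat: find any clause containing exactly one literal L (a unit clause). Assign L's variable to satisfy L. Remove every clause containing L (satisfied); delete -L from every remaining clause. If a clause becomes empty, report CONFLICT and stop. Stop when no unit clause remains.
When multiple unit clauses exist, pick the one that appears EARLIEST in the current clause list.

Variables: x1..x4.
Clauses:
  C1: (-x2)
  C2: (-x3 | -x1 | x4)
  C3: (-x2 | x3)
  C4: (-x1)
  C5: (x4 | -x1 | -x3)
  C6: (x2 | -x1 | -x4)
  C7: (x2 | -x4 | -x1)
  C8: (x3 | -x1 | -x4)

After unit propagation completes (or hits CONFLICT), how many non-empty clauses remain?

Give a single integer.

unit clause [-2] forces x2=F; simplify:
  drop 2 from [2, -1, -4] -> [-1, -4]
  drop 2 from [2, -4, -1] -> [-4, -1]
  satisfied 2 clause(s); 6 remain; assigned so far: [2]
unit clause [-1] forces x1=F; simplify:
  satisfied 6 clause(s); 0 remain; assigned so far: [1, 2]

Answer: 0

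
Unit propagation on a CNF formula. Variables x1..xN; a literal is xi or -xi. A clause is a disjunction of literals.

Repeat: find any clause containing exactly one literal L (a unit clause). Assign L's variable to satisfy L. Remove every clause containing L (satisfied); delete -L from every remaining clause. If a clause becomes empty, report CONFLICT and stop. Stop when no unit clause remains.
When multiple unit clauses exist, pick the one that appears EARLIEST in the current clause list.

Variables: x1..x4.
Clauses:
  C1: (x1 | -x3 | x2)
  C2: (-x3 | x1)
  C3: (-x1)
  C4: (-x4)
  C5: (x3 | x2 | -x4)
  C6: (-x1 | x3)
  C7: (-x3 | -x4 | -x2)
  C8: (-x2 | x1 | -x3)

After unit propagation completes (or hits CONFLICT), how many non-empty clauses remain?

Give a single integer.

unit clause [-1] forces x1=F; simplify:
  drop 1 from [1, -3, 2] -> [-3, 2]
  drop 1 from [-3, 1] -> [-3]
  drop 1 from [-2, 1, -3] -> [-2, -3]
  satisfied 2 clause(s); 6 remain; assigned so far: [1]
unit clause [-3] forces x3=F; simplify:
  drop 3 from [3, 2, -4] -> [2, -4]
  satisfied 4 clause(s); 2 remain; assigned so far: [1, 3]
unit clause [-4] forces x4=F; simplify:
  satisfied 2 clause(s); 0 remain; assigned so far: [1, 3, 4]

Answer: 0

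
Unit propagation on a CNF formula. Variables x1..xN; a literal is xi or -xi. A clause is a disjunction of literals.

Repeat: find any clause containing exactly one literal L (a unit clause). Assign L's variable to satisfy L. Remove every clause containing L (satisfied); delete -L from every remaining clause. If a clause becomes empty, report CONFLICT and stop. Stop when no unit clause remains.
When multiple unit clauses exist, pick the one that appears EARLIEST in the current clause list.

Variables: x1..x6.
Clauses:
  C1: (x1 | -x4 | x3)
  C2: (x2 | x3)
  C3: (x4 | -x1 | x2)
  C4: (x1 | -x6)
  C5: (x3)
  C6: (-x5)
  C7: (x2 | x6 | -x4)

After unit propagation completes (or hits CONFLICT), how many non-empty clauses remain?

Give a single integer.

unit clause [3] forces x3=T; simplify:
  satisfied 3 clause(s); 4 remain; assigned so far: [3]
unit clause [-5] forces x5=F; simplify:
  satisfied 1 clause(s); 3 remain; assigned so far: [3, 5]

Answer: 3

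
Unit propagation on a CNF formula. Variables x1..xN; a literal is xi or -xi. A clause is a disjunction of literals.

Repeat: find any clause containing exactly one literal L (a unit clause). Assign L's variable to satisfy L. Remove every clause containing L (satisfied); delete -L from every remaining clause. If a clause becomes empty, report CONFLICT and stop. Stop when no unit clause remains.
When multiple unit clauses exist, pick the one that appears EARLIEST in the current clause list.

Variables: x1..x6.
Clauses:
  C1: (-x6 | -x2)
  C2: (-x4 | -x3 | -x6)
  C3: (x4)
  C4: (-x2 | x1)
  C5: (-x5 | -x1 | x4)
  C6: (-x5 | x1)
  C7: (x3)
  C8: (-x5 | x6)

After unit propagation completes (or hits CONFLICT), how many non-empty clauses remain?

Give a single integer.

unit clause [4] forces x4=T; simplify:
  drop -4 from [-4, -3, -6] -> [-3, -6]
  satisfied 2 clause(s); 6 remain; assigned so far: [4]
unit clause [3] forces x3=T; simplify:
  drop -3 from [-3, -6] -> [-6]
  satisfied 1 clause(s); 5 remain; assigned so far: [3, 4]
unit clause [-6] forces x6=F; simplify:
  drop 6 from [-5, 6] -> [-5]
  satisfied 2 clause(s); 3 remain; assigned so far: [3, 4, 6]
unit clause [-5] forces x5=F; simplify:
  satisfied 2 clause(s); 1 remain; assigned so far: [3, 4, 5, 6]

Answer: 1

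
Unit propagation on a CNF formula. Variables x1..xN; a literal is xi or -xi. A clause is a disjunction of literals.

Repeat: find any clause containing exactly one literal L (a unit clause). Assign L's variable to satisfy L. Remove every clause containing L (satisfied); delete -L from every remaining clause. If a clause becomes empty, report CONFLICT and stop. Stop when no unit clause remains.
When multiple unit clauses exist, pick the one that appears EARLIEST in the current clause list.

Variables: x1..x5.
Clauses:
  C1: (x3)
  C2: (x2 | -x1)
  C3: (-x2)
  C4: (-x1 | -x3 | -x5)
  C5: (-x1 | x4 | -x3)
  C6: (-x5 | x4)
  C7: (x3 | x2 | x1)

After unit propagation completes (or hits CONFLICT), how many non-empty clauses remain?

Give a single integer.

Answer: 1

Derivation:
unit clause [3] forces x3=T; simplify:
  drop -3 from [-1, -3, -5] -> [-1, -5]
  drop -3 from [-1, 4, -3] -> [-1, 4]
  satisfied 2 clause(s); 5 remain; assigned so far: [3]
unit clause [-2] forces x2=F; simplify:
  drop 2 from [2, -1] -> [-1]
  satisfied 1 clause(s); 4 remain; assigned so far: [2, 3]
unit clause [-1] forces x1=F; simplify:
  satisfied 3 clause(s); 1 remain; assigned so far: [1, 2, 3]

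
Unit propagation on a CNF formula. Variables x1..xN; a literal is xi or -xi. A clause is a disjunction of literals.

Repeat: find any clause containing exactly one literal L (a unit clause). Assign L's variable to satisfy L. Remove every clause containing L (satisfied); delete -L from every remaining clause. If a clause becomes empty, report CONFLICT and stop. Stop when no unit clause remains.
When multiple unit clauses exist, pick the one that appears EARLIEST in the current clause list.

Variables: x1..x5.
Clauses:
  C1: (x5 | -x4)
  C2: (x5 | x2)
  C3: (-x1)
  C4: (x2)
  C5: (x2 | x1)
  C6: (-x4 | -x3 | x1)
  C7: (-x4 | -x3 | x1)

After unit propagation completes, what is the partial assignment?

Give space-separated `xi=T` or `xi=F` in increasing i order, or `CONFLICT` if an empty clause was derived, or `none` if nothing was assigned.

unit clause [-1] forces x1=F; simplify:
  drop 1 from [2, 1] -> [2]
  drop 1 from [-4, -3, 1] -> [-4, -3]
  drop 1 from [-4, -3, 1] -> [-4, -3]
  satisfied 1 clause(s); 6 remain; assigned so far: [1]
unit clause [2] forces x2=T; simplify:
  satisfied 3 clause(s); 3 remain; assigned so far: [1, 2]

Answer: x1=F x2=T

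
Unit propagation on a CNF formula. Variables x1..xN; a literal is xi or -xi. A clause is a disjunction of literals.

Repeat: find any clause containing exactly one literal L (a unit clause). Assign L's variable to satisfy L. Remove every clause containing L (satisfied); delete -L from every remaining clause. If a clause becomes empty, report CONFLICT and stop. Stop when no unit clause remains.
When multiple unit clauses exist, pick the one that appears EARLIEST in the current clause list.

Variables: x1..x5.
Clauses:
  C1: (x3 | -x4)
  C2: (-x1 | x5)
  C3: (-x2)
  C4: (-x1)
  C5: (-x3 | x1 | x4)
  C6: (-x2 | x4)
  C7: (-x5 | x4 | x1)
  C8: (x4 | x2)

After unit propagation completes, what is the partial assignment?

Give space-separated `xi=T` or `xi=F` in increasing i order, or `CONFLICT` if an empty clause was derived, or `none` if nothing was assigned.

Answer: x1=F x2=F x3=T x4=T

Derivation:
unit clause [-2] forces x2=F; simplify:
  drop 2 from [4, 2] -> [4]
  satisfied 2 clause(s); 6 remain; assigned so far: [2]
unit clause [-1] forces x1=F; simplify:
  drop 1 from [-3, 1, 4] -> [-3, 4]
  drop 1 from [-5, 4, 1] -> [-5, 4]
  satisfied 2 clause(s); 4 remain; assigned so far: [1, 2]
unit clause [4] forces x4=T; simplify:
  drop -4 from [3, -4] -> [3]
  satisfied 3 clause(s); 1 remain; assigned so far: [1, 2, 4]
unit clause [3] forces x3=T; simplify:
  satisfied 1 clause(s); 0 remain; assigned so far: [1, 2, 3, 4]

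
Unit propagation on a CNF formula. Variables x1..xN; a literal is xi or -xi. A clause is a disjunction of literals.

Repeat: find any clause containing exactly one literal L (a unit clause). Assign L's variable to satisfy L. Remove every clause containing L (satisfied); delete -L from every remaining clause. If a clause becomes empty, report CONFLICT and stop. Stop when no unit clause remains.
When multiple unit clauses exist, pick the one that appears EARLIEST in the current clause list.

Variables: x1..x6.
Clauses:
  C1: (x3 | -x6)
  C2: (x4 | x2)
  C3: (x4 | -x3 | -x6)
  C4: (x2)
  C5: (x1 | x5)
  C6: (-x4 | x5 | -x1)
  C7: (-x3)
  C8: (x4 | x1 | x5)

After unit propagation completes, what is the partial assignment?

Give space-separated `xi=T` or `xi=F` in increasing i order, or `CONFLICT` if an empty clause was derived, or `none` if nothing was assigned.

Answer: x2=T x3=F x6=F

Derivation:
unit clause [2] forces x2=T; simplify:
  satisfied 2 clause(s); 6 remain; assigned so far: [2]
unit clause [-3] forces x3=F; simplify:
  drop 3 from [3, -6] -> [-6]
  satisfied 2 clause(s); 4 remain; assigned so far: [2, 3]
unit clause [-6] forces x6=F; simplify:
  satisfied 1 clause(s); 3 remain; assigned so far: [2, 3, 6]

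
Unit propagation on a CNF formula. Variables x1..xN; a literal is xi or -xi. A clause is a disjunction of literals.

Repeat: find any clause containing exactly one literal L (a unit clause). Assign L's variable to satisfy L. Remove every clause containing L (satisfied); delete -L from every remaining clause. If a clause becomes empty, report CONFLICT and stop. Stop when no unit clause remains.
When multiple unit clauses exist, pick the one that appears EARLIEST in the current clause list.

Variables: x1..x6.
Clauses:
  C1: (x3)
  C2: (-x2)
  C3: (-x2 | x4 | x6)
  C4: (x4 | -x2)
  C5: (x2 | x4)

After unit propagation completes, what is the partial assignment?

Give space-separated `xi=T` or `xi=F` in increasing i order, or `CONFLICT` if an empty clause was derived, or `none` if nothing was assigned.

Answer: x2=F x3=T x4=T

Derivation:
unit clause [3] forces x3=T; simplify:
  satisfied 1 clause(s); 4 remain; assigned so far: [3]
unit clause [-2] forces x2=F; simplify:
  drop 2 from [2, 4] -> [4]
  satisfied 3 clause(s); 1 remain; assigned so far: [2, 3]
unit clause [4] forces x4=T; simplify:
  satisfied 1 clause(s); 0 remain; assigned so far: [2, 3, 4]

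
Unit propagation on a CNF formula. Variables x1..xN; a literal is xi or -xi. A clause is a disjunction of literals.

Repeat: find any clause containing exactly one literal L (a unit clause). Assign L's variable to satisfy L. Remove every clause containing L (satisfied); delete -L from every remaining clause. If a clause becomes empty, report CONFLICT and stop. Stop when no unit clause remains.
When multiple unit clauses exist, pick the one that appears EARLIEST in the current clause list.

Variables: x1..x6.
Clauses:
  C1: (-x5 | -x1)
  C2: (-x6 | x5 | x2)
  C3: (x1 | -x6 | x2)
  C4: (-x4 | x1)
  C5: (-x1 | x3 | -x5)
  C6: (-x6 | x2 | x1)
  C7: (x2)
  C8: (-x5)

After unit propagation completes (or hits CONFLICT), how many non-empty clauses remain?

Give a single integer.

Answer: 1

Derivation:
unit clause [2] forces x2=T; simplify:
  satisfied 4 clause(s); 4 remain; assigned so far: [2]
unit clause [-5] forces x5=F; simplify:
  satisfied 3 clause(s); 1 remain; assigned so far: [2, 5]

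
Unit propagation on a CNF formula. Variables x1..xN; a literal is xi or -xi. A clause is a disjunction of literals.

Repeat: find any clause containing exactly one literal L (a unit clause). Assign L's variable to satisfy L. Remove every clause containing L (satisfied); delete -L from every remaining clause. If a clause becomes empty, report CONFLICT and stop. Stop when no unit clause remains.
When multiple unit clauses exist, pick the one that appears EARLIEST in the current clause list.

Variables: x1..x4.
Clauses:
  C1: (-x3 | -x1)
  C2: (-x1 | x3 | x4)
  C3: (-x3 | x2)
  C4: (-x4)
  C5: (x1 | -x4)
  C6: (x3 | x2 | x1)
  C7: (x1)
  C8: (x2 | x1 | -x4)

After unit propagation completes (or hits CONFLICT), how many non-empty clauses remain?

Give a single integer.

unit clause [-4] forces x4=F; simplify:
  drop 4 from [-1, 3, 4] -> [-1, 3]
  satisfied 3 clause(s); 5 remain; assigned so far: [4]
unit clause [1] forces x1=T; simplify:
  drop -1 from [-3, -1] -> [-3]
  drop -1 from [-1, 3] -> [3]
  satisfied 2 clause(s); 3 remain; assigned so far: [1, 4]
unit clause [-3] forces x3=F; simplify:
  drop 3 from [3] -> [] (empty!)
  satisfied 2 clause(s); 1 remain; assigned so far: [1, 3, 4]
CONFLICT (empty clause)

Answer: 0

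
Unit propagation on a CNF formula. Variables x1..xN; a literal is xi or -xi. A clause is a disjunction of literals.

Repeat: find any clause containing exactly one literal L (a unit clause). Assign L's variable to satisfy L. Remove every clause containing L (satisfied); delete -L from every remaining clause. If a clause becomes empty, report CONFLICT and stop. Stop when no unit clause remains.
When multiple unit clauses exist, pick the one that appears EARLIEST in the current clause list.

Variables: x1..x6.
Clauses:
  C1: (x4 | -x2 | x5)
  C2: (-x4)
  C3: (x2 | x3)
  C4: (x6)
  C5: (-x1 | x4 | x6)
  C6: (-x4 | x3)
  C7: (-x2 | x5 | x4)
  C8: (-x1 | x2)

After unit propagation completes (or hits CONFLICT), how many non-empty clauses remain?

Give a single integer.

Answer: 4

Derivation:
unit clause [-4] forces x4=F; simplify:
  drop 4 from [4, -2, 5] -> [-2, 5]
  drop 4 from [-1, 4, 6] -> [-1, 6]
  drop 4 from [-2, 5, 4] -> [-2, 5]
  satisfied 2 clause(s); 6 remain; assigned so far: [4]
unit clause [6] forces x6=T; simplify:
  satisfied 2 clause(s); 4 remain; assigned so far: [4, 6]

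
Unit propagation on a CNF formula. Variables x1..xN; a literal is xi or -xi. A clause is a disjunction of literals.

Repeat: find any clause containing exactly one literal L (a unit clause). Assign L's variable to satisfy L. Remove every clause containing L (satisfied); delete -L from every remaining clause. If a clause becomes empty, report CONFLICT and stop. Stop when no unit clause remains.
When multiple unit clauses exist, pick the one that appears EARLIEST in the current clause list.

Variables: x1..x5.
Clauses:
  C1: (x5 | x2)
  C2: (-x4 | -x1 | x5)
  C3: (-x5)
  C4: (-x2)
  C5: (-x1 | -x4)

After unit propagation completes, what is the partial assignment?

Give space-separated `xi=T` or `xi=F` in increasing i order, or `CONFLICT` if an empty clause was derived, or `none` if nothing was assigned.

Answer: CONFLICT

Derivation:
unit clause [-5] forces x5=F; simplify:
  drop 5 from [5, 2] -> [2]
  drop 5 from [-4, -1, 5] -> [-4, -1]
  satisfied 1 clause(s); 4 remain; assigned so far: [5]
unit clause [2] forces x2=T; simplify:
  drop -2 from [-2] -> [] (empty!)
  satisfied 1 clause(s); 3 remain; assigned so far: [2, 5]
CONFLICT (empty clause)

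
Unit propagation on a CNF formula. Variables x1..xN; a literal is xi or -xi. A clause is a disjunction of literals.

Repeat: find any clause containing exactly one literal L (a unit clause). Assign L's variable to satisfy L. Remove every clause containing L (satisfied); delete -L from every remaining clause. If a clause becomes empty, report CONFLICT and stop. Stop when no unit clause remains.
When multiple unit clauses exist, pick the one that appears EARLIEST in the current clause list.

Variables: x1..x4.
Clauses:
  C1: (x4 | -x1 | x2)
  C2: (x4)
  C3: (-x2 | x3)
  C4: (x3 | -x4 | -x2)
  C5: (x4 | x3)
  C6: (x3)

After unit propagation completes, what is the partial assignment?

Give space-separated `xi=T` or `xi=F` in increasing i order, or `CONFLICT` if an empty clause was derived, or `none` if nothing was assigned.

unit clause [4] forces x4=T; simplify:
  drop -4 from [3, -4, -2] -> [3, -2]
  satisfied 3 clause(s); 3 remain; assigned so far: [4]
unit clause [3] forces x3=T; simplify:
  satisfied 3 clause(s); 0 remain; assigned so far: [3, 4]

Answer: x3=T x4=T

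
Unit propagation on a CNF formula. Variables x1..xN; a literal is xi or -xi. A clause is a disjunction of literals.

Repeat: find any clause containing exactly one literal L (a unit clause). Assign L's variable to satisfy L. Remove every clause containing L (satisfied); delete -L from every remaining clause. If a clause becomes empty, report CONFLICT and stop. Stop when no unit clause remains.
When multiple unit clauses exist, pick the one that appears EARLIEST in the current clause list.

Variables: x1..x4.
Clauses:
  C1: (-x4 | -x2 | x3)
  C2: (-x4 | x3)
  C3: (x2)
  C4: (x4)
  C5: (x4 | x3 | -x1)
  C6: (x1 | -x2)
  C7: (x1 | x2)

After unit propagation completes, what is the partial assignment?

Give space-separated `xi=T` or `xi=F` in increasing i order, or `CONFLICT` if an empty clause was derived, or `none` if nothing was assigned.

unit clause [2] forces x2=T; simplify:
  drop -2 from [-4, -2, 3] -> [-4, 3]
  drop -2 from [1, -2] -> [1]
  satisfied 2 clause(s); 5 remain; assigned so far: [2]
unit clause [4] forces x4=T; simplify:
  drop -4 from [-4, 3] -> [3]
  drop -4 from [-4, 3] -> [3]
  satisfied 2 clause(s); 3 remain; assigned so far: [2, 4]
unit clause [3] forces x3=T; simplify:
  satisfied 2 clause(s); 1 remain; assigned so far: [2, 3, 4]
unit clause [1] forces x1=T; simplify:
  satisfied 1 clause(s); 0 remain; assigned so far: [1, 2, 3, 4]

Answer: x1=T x2=T x3=T x4=T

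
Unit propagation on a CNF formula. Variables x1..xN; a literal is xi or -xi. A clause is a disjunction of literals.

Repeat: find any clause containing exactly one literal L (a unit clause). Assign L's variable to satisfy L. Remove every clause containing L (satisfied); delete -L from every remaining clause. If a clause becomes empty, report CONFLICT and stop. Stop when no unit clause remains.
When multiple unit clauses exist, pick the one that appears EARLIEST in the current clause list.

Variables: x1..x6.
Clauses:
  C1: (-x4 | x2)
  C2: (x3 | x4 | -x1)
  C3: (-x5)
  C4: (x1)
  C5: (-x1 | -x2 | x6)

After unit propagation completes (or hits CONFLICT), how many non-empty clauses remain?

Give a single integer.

Answer: 3

Derivation:
unit clause [-5] forces x5=F; simplify:
  satisfied 1 clause(s); 4 remain; assigned so far: [5]
unit clause [1] forces x1=T; simplify:
  drop -1 from [3, 4, -1] -> [3, 4]
  drop -1 from [-1, -2, 6] -> [-2, 6]
  satisfied 1 clause(s); 3 remain; assigned so far: [1, 5]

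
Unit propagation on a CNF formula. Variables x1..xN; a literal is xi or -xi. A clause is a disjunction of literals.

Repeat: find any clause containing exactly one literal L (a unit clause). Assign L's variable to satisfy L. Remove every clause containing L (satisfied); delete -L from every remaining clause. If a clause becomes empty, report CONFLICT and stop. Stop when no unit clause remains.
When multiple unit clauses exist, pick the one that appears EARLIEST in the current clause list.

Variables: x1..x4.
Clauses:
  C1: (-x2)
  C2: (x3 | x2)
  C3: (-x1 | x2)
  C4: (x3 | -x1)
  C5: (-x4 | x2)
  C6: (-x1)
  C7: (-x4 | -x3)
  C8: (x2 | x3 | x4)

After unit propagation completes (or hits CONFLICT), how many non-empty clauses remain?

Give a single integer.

unit clause [-2] forces x2=F; simplify:
  drop 2 from [3, 2] -> [3]
  drop 2 from [-1, 2] -> [-1]
  drop 2 from [-4, 2] -> [-4]
  drop 2 from [2, 3, 4] -> [3, 4]
  satisfied 1 clause(s); 7 remain; assigned so far: [2]
unit clause [3] forces x3=T; simplify:
  drop -3 from [-4, -3] -> [-4]
  satisfied 3 clause(s); 4 remain; assigned so far: [2, 3]
unit clause [-1] forces x1=F; simplify:
  satisfied 2 clause(s); 2 remain; assigned so far: [1, 2, 3]
unit clause [-4] forces x4=F; simplify:
  satisfied 2 clause(s); 0 remain; assigned so far: [1, 2, 3, 4]

Answer: 0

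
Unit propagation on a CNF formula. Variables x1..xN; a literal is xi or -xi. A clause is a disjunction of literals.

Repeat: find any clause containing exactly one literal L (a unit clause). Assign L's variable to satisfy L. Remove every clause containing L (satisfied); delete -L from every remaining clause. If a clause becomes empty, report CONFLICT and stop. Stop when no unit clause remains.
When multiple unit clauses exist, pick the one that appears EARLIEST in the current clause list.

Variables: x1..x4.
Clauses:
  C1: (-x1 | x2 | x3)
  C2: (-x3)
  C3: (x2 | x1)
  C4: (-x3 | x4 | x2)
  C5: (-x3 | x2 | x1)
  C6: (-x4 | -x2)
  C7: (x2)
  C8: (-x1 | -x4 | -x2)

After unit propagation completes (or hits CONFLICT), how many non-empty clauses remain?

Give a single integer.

unit clause [-3] forces x3=F; simplify:
  drop 3 from [-1, 2, 3] -> [-1, 2]
  satisfied 3 clause(s); 5 remain; assigned so far: [3]
unit clause [2] forces x2=T; simplify:
  drop -2 from [-4, -2] -> [-4]
  drop -2 from [-1, -4, -2] -> [-1, -4]
  satisfied 3 clause(s); 2 remain; assigned so far: [2, 3]
unit clause [-4] forces x4=F; simplify:
  satisfied 2 clause(s); 0 remain; assigned so far: [2, 3, 4]

Answer: 0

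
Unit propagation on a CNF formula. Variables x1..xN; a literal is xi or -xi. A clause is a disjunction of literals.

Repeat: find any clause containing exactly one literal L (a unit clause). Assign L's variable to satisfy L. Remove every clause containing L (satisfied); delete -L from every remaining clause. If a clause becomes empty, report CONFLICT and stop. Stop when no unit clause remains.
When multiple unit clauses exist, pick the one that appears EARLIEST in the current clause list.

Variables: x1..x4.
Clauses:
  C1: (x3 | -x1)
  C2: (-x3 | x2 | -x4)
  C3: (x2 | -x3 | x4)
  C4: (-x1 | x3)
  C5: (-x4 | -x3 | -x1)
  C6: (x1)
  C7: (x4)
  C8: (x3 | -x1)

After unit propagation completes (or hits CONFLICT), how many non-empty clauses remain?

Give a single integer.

Answer: 1

Derivation:
unit clause [1] forces x1=T; simplify:
  drop -1 from [3, -1] -> [3]
  drop -1 from [-1, 3] -> [3]
  drop -1 from [-4, -3, -1] -> [-4, -3]
  drop -1 from [3, -1] -> [3]
  satisfied 1 clause(s); 7 remain; assigned so far: [1]
unit clause [3] forces x3=T; simplify:
  drop -3 from [-3, 2, -4] -> [2, -4]
  drop -3 from [2, -3, 4] -> [2, 4]
  drop -3 from [-4, -3] -> [-4]
  satisfied 3 clause(s); 4 remain; assigned so far: [1, 3]
unit clause [-4] forces x4=F; simplify:
  drop 4 from [2, 4] -> [2]
  drop 4 from [4] -> [] (empty!)
  satisfied 2 clause(s); 2 remain; assigned so far: [1, 3, 4]
CONFLICT (empty clause)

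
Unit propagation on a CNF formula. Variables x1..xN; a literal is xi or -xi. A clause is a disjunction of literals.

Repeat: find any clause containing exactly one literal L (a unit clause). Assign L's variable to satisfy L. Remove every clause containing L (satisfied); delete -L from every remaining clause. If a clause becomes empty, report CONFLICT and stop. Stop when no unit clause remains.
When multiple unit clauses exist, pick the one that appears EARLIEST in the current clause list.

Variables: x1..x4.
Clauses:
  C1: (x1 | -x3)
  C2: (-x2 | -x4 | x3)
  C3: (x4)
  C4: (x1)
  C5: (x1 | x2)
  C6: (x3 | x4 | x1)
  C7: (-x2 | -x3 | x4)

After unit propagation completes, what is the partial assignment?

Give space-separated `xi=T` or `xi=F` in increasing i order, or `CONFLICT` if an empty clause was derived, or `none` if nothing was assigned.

unit clause [4] forces x4=T; simplify:
  drop -4 from [-2, -4, 3] -> [-2, 3]
  satisfied 3 clause(s); 4 remain; assigned so far: [4]
unit clause [1] forces x1=T; simplify:
  satisfied 3 clause(s); 1 remain; assigned so far: [1, 4]

Answer: x1=T x4=T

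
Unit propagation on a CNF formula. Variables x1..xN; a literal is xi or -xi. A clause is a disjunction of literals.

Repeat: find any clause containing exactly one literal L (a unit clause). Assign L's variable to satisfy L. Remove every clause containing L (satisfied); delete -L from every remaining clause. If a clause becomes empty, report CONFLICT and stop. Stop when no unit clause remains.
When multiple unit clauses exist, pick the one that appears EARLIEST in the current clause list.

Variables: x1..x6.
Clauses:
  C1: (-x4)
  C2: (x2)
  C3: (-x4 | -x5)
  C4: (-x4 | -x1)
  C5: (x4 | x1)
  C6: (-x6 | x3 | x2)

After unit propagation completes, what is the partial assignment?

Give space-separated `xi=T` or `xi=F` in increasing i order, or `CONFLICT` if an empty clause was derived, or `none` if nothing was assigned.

unit clause [-4] forces x4=F; simplify:
  drop 4 from [4, 1] -> [1]
  satisfied 3 clause(s); 3 remain; assigned so far: [4]
unit clause [2] forces x2=T; simplify:
  satisfied 2 clause(s); 1 remain; assigned so far: [2, 4]
unit clause [1] forces x1=T; simplify:
  satisfied 1 clause(s); 0 remain; assigned so far: [1, 2, 4]

Answer: x1=T x2=T x4=F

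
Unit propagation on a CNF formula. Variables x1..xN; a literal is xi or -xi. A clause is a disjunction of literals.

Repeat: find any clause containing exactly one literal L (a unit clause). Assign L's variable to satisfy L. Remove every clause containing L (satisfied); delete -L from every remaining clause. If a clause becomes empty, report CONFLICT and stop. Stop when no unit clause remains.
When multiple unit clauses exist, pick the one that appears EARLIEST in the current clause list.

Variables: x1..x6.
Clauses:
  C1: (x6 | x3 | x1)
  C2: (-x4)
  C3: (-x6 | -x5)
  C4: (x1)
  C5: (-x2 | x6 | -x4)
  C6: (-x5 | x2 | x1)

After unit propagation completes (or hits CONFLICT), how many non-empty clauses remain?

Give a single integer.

unit clause [-4] forces x4=F; simplify:
  satisfied 2 clause(s); 4 remain; assigned so far: [4]
unit clause [1] forces x1=T; simplify:
  satisfied 3 clause(s); 1 remain; assigned so far: [1, 4]

Answer: 1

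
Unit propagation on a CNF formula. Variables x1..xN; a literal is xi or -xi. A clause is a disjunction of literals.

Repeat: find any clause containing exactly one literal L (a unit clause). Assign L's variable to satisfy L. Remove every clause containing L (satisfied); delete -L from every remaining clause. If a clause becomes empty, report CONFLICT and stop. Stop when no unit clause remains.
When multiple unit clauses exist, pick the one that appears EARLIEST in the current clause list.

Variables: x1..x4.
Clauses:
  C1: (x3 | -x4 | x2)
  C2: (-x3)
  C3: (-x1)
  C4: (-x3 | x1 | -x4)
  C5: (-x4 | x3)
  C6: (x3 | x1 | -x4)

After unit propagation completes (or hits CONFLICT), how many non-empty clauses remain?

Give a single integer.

Answer: 0

Derivation:
unit clause [-3] forces x3=F; simplify:
  drop 3 from [3, -4, 2] -> [-4, 2]
  drop 3 from [-4, 3] -> [-4]
  drop 3 from [3, 1, -4] -> [1, -4]
  satisfied 2 clause(s); 4 remain; assigned so far: [3]
unit clause [-1] forces x1=F; simplify:
  drop 1 from [1, -4] -> [-4]
  satisfied 1 clause(s); 3 remain; assigned so far: [1, 3]
unit clause [-4] forces x4=F; simplify:
  satisfied 3 clause(s); 0 remain; assigned so far: [1, 3, 4]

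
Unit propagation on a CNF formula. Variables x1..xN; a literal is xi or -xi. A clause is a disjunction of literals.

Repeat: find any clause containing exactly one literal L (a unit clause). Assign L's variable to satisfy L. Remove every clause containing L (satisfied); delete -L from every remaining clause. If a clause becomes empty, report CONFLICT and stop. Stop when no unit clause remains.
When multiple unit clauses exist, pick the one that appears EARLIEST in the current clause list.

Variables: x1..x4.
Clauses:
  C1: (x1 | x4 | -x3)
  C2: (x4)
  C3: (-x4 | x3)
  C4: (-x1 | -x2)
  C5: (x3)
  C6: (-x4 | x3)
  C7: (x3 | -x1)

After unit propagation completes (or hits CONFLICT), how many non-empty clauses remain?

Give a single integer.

unit clause [4] forces x4=T; simplify:
  drop -4 from [-4, 3] -> [3]
  drop -4 from [-4, 3] -> [3]
  satisfied 2 clause(s); 5 remain; assigned so far: [4]
unit clause [3] forces x3=T; simplify:
  satisfied 4 clause(s); 1 remain; assigned so far: [3, 4]

Answer: 1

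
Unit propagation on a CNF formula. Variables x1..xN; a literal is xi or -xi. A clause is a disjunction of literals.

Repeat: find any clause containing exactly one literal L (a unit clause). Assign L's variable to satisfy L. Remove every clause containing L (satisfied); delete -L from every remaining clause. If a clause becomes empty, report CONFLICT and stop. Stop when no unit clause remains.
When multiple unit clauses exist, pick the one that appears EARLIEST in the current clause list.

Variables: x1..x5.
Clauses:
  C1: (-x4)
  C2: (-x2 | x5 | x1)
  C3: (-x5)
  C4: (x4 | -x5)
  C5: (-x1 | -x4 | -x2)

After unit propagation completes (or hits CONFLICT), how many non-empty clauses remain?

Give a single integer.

unit clause [-4] forces x4=F; simplify:
  drop 4 from [4, -5] -> [-5]
  satisfied 2 clause(s); 3 remain; assigned so far: [4]
unit clause [-5] forces x5=F; simplify:
  drop 5 from [-2, 5, 1] -> [-2, 1]
  satisfied 2 clause(s); 1 remain; assigned so far: [4, 5]

Answer: 1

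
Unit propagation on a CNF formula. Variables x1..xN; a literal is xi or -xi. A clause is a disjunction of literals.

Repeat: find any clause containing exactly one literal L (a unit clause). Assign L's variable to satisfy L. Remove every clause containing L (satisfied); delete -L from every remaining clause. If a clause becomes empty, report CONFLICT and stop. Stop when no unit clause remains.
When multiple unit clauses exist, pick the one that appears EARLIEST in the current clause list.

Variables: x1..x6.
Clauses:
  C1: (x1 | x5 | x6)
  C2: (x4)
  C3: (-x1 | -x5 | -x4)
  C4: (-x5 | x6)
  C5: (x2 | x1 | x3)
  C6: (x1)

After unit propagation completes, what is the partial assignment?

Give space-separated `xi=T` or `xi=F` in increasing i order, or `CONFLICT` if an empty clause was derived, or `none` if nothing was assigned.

Answer: x1=T x4=T x5=F

Derivation:
unit clause [4] forces x4=T; simplify:
  drop -4 from [-1, -5, -4] -> [-1, -5]
  satisfied 1 clause(s); 5 remain; assigned so far: [4]
unit clause [1] forces x1=T; simplify:
  drop -1 from [-1, -5] -> [-5]
  satisfied 3 clause(s); 2 remain; assigned so far: [1, 4]
unit clause [-5] forces x5=F; simplify:
  satisfied 2 clause(s); 0 remain; assigned so far: [1, 4, 5]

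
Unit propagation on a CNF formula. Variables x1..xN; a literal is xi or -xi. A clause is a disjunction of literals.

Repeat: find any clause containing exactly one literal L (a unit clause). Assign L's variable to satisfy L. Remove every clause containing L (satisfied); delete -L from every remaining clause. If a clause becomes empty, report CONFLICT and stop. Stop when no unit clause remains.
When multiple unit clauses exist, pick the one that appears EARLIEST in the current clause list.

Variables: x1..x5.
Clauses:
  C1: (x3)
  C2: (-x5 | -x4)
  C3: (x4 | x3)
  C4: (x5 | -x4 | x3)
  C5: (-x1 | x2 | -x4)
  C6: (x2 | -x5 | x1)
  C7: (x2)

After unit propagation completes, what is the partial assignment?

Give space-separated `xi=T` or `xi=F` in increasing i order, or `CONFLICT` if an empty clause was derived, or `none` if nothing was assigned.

Answer: x2=T x3=T

Derivation:
unit clause [3] forces x3=T; simplify:
  satisfied 3 clause(s); 4 remain; assigned so far: [3]
unit clause [2] forces x2=T; simplify:
  satisfied 3 clause(s); 1 remain; assigned so far: [2, 3]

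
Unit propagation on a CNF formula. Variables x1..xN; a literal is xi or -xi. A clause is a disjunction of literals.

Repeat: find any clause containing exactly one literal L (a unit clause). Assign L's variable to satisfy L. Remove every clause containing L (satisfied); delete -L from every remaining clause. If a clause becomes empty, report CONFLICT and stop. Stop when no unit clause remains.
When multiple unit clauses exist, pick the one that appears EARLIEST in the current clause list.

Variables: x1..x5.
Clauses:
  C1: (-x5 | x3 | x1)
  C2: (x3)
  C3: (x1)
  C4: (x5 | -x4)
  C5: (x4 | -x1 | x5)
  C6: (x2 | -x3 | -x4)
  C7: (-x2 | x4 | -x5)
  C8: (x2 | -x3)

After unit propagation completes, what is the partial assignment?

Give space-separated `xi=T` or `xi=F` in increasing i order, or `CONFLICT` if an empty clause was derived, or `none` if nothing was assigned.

Answer: x1=T x2=T x3=T

Derivation:
unit clause [3] forces x3=T; simplify:
  drop -3 from [2, -3, -4] -> [2, -4]
  drop -3 from [2, -3] -> [2]
  satisfied 2 clause(s); 6 remain; assigned so far: [3]
unit clause [1] forces x1=T; simplify:
  drop -1 from [4, -1, 5] -> [4, 5]
  satisfied 1 clause(s); 5 remain; assigned so far: [1, 3]
unit clause [2] forces x2=T; simplify:
  drop -2 from [-2, 4, -5] -> [4, -5]
  satisfied 2 clause(s); 3 remain; assigned so far: [1, 2, 3]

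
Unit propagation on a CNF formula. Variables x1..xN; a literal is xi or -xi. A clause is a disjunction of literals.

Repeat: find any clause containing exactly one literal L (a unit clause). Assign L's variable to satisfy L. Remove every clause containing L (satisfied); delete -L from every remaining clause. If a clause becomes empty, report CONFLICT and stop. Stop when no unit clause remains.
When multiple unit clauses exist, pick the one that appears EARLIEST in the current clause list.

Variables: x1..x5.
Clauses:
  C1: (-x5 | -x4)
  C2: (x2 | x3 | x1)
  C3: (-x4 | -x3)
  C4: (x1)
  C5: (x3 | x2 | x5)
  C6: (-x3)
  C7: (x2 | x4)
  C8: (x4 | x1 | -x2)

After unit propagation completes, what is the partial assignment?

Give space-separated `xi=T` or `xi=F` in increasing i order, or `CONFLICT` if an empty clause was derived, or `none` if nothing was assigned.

unit clause [1] forces x1=T; simplify:
  satisfied 3 clause(s); 5 remain; assigned so far: [1]
unit clause [-3] forces x3=F; simplify:
  drop 3 from [3, 2, 5] -> [2, 5]
  satisfied 2 clause(s); 3 remain; assigned so far: [1, 3]

Answer: x1=T x3=F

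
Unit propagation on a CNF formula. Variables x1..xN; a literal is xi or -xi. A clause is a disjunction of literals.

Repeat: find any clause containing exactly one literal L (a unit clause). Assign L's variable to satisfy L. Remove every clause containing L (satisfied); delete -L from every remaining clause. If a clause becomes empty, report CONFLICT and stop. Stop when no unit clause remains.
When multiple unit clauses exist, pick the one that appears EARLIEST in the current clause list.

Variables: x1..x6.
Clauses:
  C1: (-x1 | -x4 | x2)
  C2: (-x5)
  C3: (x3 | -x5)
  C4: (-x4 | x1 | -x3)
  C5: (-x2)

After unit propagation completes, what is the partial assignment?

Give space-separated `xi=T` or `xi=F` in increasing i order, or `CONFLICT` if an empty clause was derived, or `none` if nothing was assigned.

Answer: x2=F x5=F

Derivation:
unit clause [-5] forces x5=F; simplify:
  satisfied 2 clause(s); 3 remain; assigned so far: [5]
unit clause [-2] forces x2=F; simplify:
  drop 2 from [-1, -4, 2] -> [-1, -4]
  satisfied 1 clause(s); 2 remain; assigned so far: [2, 5]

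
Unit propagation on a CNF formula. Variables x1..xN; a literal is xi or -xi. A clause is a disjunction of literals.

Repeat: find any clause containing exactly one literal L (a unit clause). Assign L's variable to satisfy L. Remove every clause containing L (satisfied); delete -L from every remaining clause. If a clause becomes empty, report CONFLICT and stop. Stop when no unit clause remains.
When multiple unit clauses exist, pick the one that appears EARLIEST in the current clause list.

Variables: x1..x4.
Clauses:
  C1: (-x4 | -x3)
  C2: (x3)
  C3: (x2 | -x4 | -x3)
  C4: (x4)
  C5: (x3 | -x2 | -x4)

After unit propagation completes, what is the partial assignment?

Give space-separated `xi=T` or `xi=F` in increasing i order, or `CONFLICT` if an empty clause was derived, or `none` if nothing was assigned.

unit clause [3] forces x3=T; simplify:
  drop -3 from [-4, -3] -> [-4]
  drop -3 from [2, -4, -3] -> [2, -4]
  satisfied 2 clause(s); 3 remain; assigned so far: [3]
unit clause [-4] forces x4=F; simplify:
  drop 4 from [4] -> [] (empty!)
  satisfied 2 clause(s); 1 remain; assigned so far: [3, 4]
CONFLICT (empty clause)

Answer: CONFLICT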